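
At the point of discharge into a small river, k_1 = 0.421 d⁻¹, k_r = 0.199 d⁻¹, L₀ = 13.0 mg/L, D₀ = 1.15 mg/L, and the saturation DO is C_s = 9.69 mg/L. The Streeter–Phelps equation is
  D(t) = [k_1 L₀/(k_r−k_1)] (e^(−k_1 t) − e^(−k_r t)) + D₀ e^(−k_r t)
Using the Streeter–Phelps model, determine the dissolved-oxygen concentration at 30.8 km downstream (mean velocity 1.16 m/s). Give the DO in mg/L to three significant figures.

DO ≈ 7.08 mg/L

Travel time t = x/v = 30.8 km / (1.16 m/s) = 30800 m / 1.16 m/s = 26550 s = 0.3073 d.
k_1 L₀/(k_r−k_1) = 0.421×13.0/(0.199−0.421) = 5.473/-0.2220 = -24.65 mg/L.
e^(−k_1 t) = e^(−0.421×0.3073) = 0.8786; e^(−k_r t) = e^(−0.199×0.3073) = 0.9407.
D = -24.65 × (0.8786 − 0.9407) + 1.15 × 0.9407 = 1.529 + 1.082 = 2.611 mg/L.
DO = C_s − D = 9.69 − 2.611 = 7.079 mg/L.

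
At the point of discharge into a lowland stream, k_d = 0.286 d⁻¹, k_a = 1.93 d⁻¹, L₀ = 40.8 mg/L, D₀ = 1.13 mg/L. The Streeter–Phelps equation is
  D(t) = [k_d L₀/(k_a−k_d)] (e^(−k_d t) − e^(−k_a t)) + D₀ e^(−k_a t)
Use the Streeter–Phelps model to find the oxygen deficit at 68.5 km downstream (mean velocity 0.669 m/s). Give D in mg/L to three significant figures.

D ≈ 4.45 mg/L

Travel time t = x/v = 68.5 km / (0.669 m/s) = 68500 m / 0.669 m/s = 102400 s = 1.185 d.
k_d L₀/(k_a−k_d) = 0.286×40.8/(1.93−0.286) = 11.67/1.644 = 7.098 mg/L.
e^(−k_d t) = e^(−0.286×1.185) = 0.7125; e^(−k_a t) = e^(−1.93×1.185) = 0.1015.
D = 7.098 × (0.7125 − 0.1015) + 1.13 × 0.1015 = 4.337 + 0.1147 = 4.451 mg/L.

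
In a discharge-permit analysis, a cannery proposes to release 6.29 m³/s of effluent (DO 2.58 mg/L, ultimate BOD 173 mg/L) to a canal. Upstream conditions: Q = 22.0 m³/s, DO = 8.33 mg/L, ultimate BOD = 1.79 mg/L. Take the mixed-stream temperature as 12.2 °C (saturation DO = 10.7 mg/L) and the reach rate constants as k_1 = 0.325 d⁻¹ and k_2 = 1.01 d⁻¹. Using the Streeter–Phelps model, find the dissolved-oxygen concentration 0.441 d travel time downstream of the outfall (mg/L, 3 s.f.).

DO ≈ 4.09 mg/L

Mixed DO = (22.0×8.33 + 6.29×2.58)/(22.0+6.29) = 199.5/28.29 = 7.052 mg/L.
Mixed L₀ = (22.0×1.79 + 6.29×173)/(28.29) = 1128/28.29 = 39.86 mg/L.
Initial deficit D₀ = C_s − DO₀ = 10.7 − 7.052 = 3.648 mg/L.
D(0.441) = [0.325×39.86/(1.01−0.325)](e^(−0.325×0.441) − e^(−1.01×0.441)) + 3.648 e^(−1.01×0.441)
= 18.91 × (0.8665 − 0.6406) + 3.648 × 0.6406 = 6.609 mg/L.
DO = 10.7 − 6.609 = 4.091 mg/L.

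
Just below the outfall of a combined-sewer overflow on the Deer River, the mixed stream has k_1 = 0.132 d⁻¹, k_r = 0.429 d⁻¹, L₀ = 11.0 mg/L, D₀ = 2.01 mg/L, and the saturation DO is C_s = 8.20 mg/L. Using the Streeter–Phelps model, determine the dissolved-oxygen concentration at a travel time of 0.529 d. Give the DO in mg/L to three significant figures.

DO ≈ 5.94 mg/L

k_1 L₀/(k_r−k_1) = 0.132×11.0/(0.429−0.132) = 1.452/0.2970 = 4.889 mg/L.
e^(−k_1 t) = e^(−0.132×0.5290) = 0.9326; e^(−k_r t) = e^(−0.429×0.5290) = 0.7970.
D = 4.889 × (0.9326 − 0.7970) + 2.01 × 0.7970 = 0.6629 + 1.602 = 2.265 mg/L.
DO = C_s − D = 8.20 − 2.265 = 5.935 mg/L.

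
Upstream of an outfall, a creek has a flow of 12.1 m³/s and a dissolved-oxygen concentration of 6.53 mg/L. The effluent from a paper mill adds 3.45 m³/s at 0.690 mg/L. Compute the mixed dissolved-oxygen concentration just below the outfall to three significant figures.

Flow-weighted mixing: C = (Q_r C_r + Q_w C_w)/(Q_r + Q_w)
= (12.1×6.53 + 3.45×0.690)/(12.1 + 3.45) = 81.39/15.55 = 5.234 mg/L.

5.23 mg/L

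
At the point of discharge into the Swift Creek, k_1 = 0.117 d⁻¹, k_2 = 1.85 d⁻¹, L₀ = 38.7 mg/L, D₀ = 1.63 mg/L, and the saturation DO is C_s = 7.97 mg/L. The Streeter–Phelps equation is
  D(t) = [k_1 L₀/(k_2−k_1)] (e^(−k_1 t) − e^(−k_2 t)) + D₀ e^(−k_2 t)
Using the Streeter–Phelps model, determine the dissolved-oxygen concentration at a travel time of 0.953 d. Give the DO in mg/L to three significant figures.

DO ≈ 5.80 mg/L

k_1 L₀/(k_2−k_1) = 0.117×38.7/(1.85−0.117) = 4.528/1.733 = 2.613 mg/L.
e^(−k_1 t) = e^(−0.117×0.9530) = 0.8945; e^(−k_2 t) = e^(−1.85×0.9530) = 0.1715.
D = 2.613 × (0.8945 − 0.1715) + 1.63 × 0.1715 = 1.889 + 0.2796 = 2.169 mg/L.
DO = C_s − D = 7.97 − 2.169 = 5.801 mg/L.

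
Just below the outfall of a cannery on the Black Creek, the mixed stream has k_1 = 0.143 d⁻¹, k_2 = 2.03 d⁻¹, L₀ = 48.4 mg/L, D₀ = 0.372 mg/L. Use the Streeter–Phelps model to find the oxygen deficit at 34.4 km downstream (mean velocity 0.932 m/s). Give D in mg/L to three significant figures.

Travel time t = x/v = 34.4 km / (0.932 m/s) = 34400 m / 0.932 m/s = 36910 s = 0.4272 d.
k_1 L₀/(k_2−k_1) = 0.143×48.4/(2.03−0.143) = 6.921/1.887 = 3.668 mg/L.
e^(−k_1 t) = e^(−0.143×0.4272) = 0.9407; e^(−k_2 t) = e^(−2.03×0.4272) = 0.4201.
D = 3.668 × (0.9407 − 0.4201) + 0.372 × 0.4201 = 1.910 + 0.1563 = 2.066 mg/L.

D ≈ 2.07 mg/L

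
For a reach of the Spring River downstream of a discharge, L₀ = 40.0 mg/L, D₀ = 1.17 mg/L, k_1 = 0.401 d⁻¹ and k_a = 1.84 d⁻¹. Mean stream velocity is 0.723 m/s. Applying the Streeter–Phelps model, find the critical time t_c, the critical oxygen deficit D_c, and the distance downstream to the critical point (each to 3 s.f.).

t_c ≈ 0.982 d; D_c ≈ 5.88 mg/L; x_c ≈ 61.3 km

With k_a/k_1 = 4.589 and 1 − D₀(k_a−k_1)/(k_1 L₀) = 0.8950,
t_c = ln(4.589 × 0.8950) / (1.84 − 0.401) = ln(4.107) / 1.439 = 1.413/1.439 = 0.9817 d.
D_c = (k_1/k_a) L₀ e^(−k_1 t_c) = (0.401/1.84) × 40.0 × e^(−0.401×0.9817) = 0.2179 × 40.0 × 0.6746 = 5.881 mg/L.
x_c = v t_c = 0.723 m/s × 0.9817 d × 86400 s/d = 61320 m ≈ 61.3 km.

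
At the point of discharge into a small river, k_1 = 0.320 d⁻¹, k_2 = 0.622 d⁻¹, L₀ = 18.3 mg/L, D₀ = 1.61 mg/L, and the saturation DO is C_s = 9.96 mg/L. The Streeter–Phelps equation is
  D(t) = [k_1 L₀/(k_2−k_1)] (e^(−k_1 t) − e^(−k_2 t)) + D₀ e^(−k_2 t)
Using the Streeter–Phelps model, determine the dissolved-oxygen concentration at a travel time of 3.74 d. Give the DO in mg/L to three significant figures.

k_1 L₀/(k_2−k_1) = 0.320×18.3/(0.622−0.320) = 5.856/0.3020 = 19.39 mg/L.
e^(−k_1 t) = e^(−0.320×3.740) = 0.3022; e^(−k_2 t) = e^(−0.622×3.740) = 0.09766.
D = 19.39 × (0.3022 − 0.09766) + 1.61 × 0.09766 = 3.965 + 0.1572 = 4.123 mg/L.
DO = C_s − D = 9.96 − 4.123 = 5.837 mg/L.

DO ≈ 5.84 mg/L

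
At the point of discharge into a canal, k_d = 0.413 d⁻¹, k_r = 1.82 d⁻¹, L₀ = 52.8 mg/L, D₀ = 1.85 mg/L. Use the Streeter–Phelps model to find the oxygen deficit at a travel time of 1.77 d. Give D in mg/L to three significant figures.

k_d L₀/(k_r−k_d) = 0.413×52.8/(1.82−0.413) = 21.81/1.407 = 15.50 mg/L.
e^(−k_d t) = e^(−0.413×1.770) = 0.4814; e^(−k_r t) = e^(−1.82×1.770) = 0.03990.
D = 15.50 × (0.4814 − 0.03990) + 1.85 × 0.03990 = 6.843 + 0.07381 = 6.917 mg/L.

D ≈ 6.92 mg/L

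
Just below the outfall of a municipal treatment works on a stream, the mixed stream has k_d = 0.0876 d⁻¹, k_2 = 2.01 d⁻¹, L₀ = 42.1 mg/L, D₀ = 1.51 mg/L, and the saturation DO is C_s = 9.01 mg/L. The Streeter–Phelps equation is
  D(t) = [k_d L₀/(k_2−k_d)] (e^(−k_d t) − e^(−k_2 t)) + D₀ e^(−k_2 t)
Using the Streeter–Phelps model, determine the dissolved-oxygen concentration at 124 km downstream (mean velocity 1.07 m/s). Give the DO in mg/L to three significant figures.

Travel time t = x/v = 124 km / (1.07 m/s) = 124000 m / 1.07 m/s = 115900 s = 1.341 d.
k_d L₀/(k_2−k_d) = 0.0876×42.1/(2.01−0.0876) = 3.688/1.922 = 1.918 mg/L.
e^(−k_d t) = e^(−0.0876×1.341) = 0.8891; e^(−k_2 t) = e^(−2.01×1.341) = 0.06747.
D = 1.918 × (0.8891 − 0.06747) + 1.51 × 0.06747 = 1.576 + 0.1019 = 1.678 mg/L.
DO = C_s − D = 9.01 − 1.678 = 7.332 mg/L.

DO ≈ 7.33 mg/L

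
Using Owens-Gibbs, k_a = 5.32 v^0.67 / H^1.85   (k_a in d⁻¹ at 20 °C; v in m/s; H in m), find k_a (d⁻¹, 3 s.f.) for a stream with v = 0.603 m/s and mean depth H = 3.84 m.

k_a = 5.32 × 0.603^0.67 / 3.84^1.85 = 5.32 × 0.7125 / 12.05 = 0.3146 d⁻¹.

k_a ≈ 0.315 d⁻¹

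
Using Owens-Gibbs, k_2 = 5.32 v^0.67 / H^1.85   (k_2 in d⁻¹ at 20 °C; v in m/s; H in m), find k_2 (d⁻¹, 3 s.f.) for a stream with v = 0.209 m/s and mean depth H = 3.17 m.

k_2 ≈ 0.221 d⁻¹

k_2 = 5.32 × 0.209^0.67 / 3.17^1.85 = 5.32 × 0.3503 / 8.452 = 0.2205 d⁻¹.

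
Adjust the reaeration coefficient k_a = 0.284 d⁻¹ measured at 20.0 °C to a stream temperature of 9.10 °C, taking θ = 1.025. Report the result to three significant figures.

k_a(T₂) = k_a(T₁) · θ^(T₂−T₁) = 0.284 × 1.025^(9.10−20.0)
= 0.284 × 1.025^-10.9 = 0.284 × 0.7640 = 0.2170 d⁻¹.

k_a ≈ 0.217 d⁻¹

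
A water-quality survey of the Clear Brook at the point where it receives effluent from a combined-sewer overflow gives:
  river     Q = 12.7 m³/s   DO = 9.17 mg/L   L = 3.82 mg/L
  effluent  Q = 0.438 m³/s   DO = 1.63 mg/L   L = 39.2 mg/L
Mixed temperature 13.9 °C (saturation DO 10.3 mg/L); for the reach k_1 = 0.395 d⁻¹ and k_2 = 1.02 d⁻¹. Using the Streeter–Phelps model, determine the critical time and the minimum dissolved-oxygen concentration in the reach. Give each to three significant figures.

Mixed DO = (12.7×9.17 + 0.438×1.63)/(12.7+0.438) = 117.2/13.14 = 8.919 mg/L.
Mixed L₀ = (12.7×3.82 + 0.438×39.2)/(13.14) = 65.68/13.14 = 5.000 mg/L.
Initial deficit D₀ = C_s − DO₀ = 10.3 − 8.919 = 1.381 mg/L.
t_c = (1/0.6250) ln[(1.02/0.395)(1 − 1.381×0.6250/(0.395×5.000))] = 1.600 × ln(1.453) = 0.5982 d.
D_c = (0.395/1.02) × 5.000 × e^(−0.395×0.5982) = 0.3873 × 5.000 × 0.7896 = 1.529 mg/L.
Minimum DO = 10.3 − 1.529 = 8.771 mg/L.

t_c ≈ 0.598 d; minimum DO ≈ 8.77 mg/L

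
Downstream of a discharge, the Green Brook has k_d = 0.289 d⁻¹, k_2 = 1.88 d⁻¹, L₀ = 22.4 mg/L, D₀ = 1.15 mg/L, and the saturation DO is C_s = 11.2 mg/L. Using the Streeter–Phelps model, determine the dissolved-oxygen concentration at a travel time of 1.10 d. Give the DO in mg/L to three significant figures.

DO ≈ 8.61 mg/L

k_d L₀/(k_2−k_d) = 0.289×22.4/(1.88−0.289) = 6.474/1.591 = 4.069 mg/L.
e^(−k_d t) = e^(−0.289×1.100) = 0.7277; e^(−k_2 t) = e^(−1.88×1.100) = 0.1264.
D = 4.069 × (0.7277 − 0.1264) + 1.15 × 0.1264 = 2.446 + 0.1454 = 2.592 mg/L.
DO = C_s − D = 11.2 − 2.592 = 8.608 mg/L.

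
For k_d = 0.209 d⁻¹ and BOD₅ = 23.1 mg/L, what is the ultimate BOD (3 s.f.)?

L₀ ≈ 35.6 mg/L

BOD₅ = L₀(1 − e^(−5k_d)) ⇒ L₀ = BOD₅ / (1 − e^(−5×0.209))
= 23.1 / (1 − 0.3517) = 23.1 / 0.6483 = 35.63 mg/L.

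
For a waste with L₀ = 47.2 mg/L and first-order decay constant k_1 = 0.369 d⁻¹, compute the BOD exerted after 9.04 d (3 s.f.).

y ≈ 45.5 mg/L

y_t = L₀(1 − e^(−k_1 t)) = 47.2 × (1 − e^(−0.369×9.04))
= 47.2 × (1 − 0.03559) = 47.2 × 0.9644 = 45.52 mg/L.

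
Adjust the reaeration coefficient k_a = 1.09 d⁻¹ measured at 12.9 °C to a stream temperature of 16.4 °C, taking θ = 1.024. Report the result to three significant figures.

k_a(T₂) = k_a(T₁) · θ^(T₂−T₁) = 1.09 × 1.024^(16.4−12.9)
= 1.09 × 1.024^3.50 = 1.09 × 1.087 = 1.184 d⁻¹.

k_a ≈ 1.18 d⁻¹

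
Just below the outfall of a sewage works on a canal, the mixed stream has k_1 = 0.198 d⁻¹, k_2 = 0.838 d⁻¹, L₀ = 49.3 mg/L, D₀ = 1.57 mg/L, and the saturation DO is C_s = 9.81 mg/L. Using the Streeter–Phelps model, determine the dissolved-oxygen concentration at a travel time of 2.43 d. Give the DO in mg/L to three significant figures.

k_1 L₀/(k_2−k_1) = 0.198×49.3/(0.838−0.198) = 9.761/0.6400 = 15.25 mg/L.
e^(−k_1 t) = e^(−0.198×2.430) = 0.6181; e^(−k_2 t) = e^(−0.838×2.430) = 0.1305.
D = 15.25 × (0.6181 − 0.1305) + 1.57 × 0.1305 = 7.437 + 0.2049 = 7.641 mg/L.
DO = C_s − D = 9.81 − 7.641 = 2.169 mg/L.

DO ≈ 2.17 mg/L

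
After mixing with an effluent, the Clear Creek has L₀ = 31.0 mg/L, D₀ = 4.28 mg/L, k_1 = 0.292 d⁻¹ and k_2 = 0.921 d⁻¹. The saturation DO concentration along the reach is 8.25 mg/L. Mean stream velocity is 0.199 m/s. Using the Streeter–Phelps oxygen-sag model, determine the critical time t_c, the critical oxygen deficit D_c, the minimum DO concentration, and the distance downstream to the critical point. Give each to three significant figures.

At the critical point dD/dt = 0, so k_1 L₀ e^(−k_1 t) = k_2 D. Substituting D(t) from the Streeter–Phelps equation and solving for t gives
t_c = ln[(k_2/k_1)(1 − D₀(k_2−k_1)/(k_1 L₀))] / (k_2−k_1).
Here k_2−k_1 = 0.6290 d⁻¹ and 1 − D₀(k_2−k_1)/(k_1 L₀) = 1 − 4.28×0.6290/(0.292×31.0) = 0.7026, so
t_c = ln(3.154 × 0.7026) / 0.6290 = 0.7957 / 0.6290 = 1.265 d.
L(t_c) = L₀ e^(−k_1 t_c) = 31.0 × 0.6911 = 21.43 mg/L, and at the critical point k_2 D_c = k_1 L, so D_c = (0.292/0.921) × 21.43 = 6.793 mg/L.
Minimum DO = C_s − D_c = 8.25 − 6.793 = 1.457 mg/L.
x_c = v t_c = 0.199 m/s × 1.265 d × 86400 s/d = 21750 m ≈ 21.8 km.

t_c ≈ 1.27 d; D_c ≈ 6.79 mg/L; min DO ≈ 1.46 mg/L; x_c ≈ 21.8 km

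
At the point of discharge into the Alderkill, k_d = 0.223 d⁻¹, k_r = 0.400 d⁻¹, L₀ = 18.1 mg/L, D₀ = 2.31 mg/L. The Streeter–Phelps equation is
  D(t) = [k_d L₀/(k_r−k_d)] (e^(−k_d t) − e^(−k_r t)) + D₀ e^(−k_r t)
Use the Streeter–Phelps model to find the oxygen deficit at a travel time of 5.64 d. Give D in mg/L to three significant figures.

k_d L₀/(k_r−k_d) = 0.223×18.1/(0.400−0.223) = 4.036/0.1770 = 22.80 mg/L.
e^(−k_d t) = e^(−0.223×5.640) = 0.2843; e^(−k_r t) = e^(−0.400×5.640) = 0.1048.
D = 22.80 × (0.2843 − 0.1048) + 2.31 × 0.1048 = 4.094 + 0.2420 = 4.336 mg/L.

D ≈ 4.34 mg/L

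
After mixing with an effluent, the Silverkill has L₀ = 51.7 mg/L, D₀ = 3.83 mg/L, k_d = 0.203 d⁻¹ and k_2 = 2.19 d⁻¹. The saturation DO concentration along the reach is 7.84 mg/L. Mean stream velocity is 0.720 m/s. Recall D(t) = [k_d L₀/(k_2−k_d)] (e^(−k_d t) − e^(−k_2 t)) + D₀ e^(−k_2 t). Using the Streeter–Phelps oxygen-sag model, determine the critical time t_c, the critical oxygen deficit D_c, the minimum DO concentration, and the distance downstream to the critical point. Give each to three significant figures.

t_c ≈ 0.547 d; D_c ≈ 4.29 mg/L; min DO ≈ 3.55 mg/L; x_c ≈ 34.0 km

With k_2/k_d = 10.79 and 1 − D₀(k_2−k_d)/(k_d L₀) = 0.2749,
t_c = ln(10.79 × 0.2749) / (2.19 − 0.203) = ln(2.965) / 1.987 = 1.087/1.987 = 0.5471 d.
L(t_c) = L₀ e^(−k_d t_c) = 51.7 × 0.8949 = 46.27 mg/L, and at the critical point k_2 D_c = k_d L, so D_c = (0.203/2.19) × 46.27 = 4.289 mg/L.
Minimum DO = C_s − D_c = 7.84 − 4.289 = 3.551 mg/L.
x_c = v t_c = 0.720 m/s × 0.5471 d × 86400 s/d = 34030 m ≈ 34.0 km.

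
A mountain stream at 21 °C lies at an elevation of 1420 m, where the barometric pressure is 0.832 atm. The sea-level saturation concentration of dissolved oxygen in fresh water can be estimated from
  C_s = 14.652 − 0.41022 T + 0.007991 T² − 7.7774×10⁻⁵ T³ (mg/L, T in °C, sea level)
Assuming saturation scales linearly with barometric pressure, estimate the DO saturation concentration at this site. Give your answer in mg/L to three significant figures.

At sea level: C_s = 14.652 − 0.41022×21 + 0.007991×21² − 7.7774×10⁻⁵×21³ = 8.841 mg/L.
Pressure correction: C_s' = 8.841 × 0.832 = 7.356 mg/L.

C_s ≈ 7.36 mg/L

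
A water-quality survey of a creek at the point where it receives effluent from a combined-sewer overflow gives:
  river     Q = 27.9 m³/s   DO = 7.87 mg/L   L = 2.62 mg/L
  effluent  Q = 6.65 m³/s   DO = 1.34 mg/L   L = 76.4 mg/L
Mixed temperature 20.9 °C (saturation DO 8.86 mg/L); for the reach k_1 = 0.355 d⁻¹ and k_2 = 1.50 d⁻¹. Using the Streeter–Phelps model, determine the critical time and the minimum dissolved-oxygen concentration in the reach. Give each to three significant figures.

Mixed DO = (27.9×7.87 + 6.65×1.34)/(27.9+6.65) = 228.5/34.55 = 6.613 mg/L.
Mixed L₀ = (27.9×2.62 + 6.65×76.4)/(34.55) = 581.2/34.55 = 16.82 mg/L.
Initial deficit D₀ = C_s − DO₀ = 8.86 − 6.613 = 2.247 mg/L.
t_c = (1/1.145) ln[(1.50/0.355)(1 − 2.247×1.145/(0.355×16.82))] = 0.8734 × ln(2.405) = 0.7664 d.
D_c = (0.355/1.50) × 16.82 × e^(−0.355×0.7664) = 0.2367 × 16.82 × 0.7618 = 3.033 mg/L.
Minimum DO = 8.86 − 3.033 = 5.827 mg/L.

t_c ≈ 0.766 d; minimum DO ≈ 5.83 mg/L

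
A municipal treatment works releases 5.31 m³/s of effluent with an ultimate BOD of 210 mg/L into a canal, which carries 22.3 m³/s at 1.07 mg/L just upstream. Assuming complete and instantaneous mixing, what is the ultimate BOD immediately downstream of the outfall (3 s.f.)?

Flow-weighted mixing: C = (Q_r C_r + Q_w C_w)/(Q_r + Q_w)
= (22.3×1.07 + 5.31×210)/(22.3 + 5.31) = 1139/27.61 = 41.25 mg/L.

41.3 mg/L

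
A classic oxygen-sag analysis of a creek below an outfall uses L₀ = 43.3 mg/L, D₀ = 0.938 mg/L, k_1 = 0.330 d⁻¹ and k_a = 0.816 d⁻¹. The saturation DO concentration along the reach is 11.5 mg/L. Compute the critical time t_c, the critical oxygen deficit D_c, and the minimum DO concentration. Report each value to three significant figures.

t_c ≈ 1.80 d; D_c ≈ 9.68 mg/L; min DO ≈ 1.82 mg/L

At the critical point dD/dt = 0, so k_1 L₀ e^(−k_1 t) = k_a D. Substituting D(t) from the Streeter–Phelps equation and solving for t gives
t_c = ln[(k_a/k_1)(1 − D₀(k_a−k_1)/(k_1 L₀))] / (k_a−k_1).
Here k_a−k_1 = 0.4860 d⁻¹ and 1 − D₀(k_a−k_1)/(k_1 L₀) = 1 − 0.938×0.4860/(0.330×43.3) = 0.9681, so
t_c = ln(2.473 × 0.9681) / 0.4860 = 0.8729 / 0.4860 = 1.796 d.
L(t_c) = L₀ e^(−k_1 t_c) = 43.3 × 0.5528 = 23.94 mg/L, and at the critical point k_a D_c = k_1 L, so D_c = (0.330/0.816) × 23.94 = 9.681 mg/L.
Minimum DO = C_s − D_c = 11.5 − 9.681 = 1.819 mg/L.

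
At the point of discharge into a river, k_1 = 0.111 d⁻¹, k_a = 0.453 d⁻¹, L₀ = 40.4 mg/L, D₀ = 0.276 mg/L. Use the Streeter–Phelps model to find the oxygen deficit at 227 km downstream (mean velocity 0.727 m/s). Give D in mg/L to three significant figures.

D ≈ 6.28 mg/L

Travel time t = x/v = 227 km / (0.727 m/s) = 227000 m / 0.727 m/s = 312200 s = 3.614 d.
k_1 L₀/(k_a−k_1) = 0.111×40.4/(0.453−0.111) = 4.484/0.3420 = 13.11 mg/L.
e^(−k_1 t) = e^(−0.111×3.614) = 0.6696; e^(−k_a t) = e^(−0.453×3.614) = 0.1945.
D = 13.11 × (0.6696 − 0.1945) + 0.276 × 0.1945 = 6.228 + 0.05369 = 6.282 mg/L.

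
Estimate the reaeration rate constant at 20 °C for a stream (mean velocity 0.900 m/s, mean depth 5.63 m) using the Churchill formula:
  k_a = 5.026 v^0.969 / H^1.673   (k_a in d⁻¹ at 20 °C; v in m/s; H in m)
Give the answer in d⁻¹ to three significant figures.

k_a = 5.026 × 0.900^0.969 / 5.63^1.673 = 5.026 × 0.9029 / 18.01 = 0.2519 d⁻¹.

k_a ≈ 0.252 d⁻¹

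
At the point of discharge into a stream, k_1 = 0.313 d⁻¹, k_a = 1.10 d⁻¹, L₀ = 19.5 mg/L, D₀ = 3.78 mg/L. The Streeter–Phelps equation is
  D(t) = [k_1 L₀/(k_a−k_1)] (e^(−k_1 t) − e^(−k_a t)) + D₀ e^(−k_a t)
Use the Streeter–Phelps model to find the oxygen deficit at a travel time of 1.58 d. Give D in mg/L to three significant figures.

D ≈ 4.03 mg/L

k_1 L₀/(k_a−k_1) = 0.313×19.5/(1.10−0.313) = 6.104/0.7870 = 7.755 mg/L.
e^(−k_1 t) = e^(−0.313×1.580) = 0.6099; e^(−k_a t) = e^(−1.10×1.580) = 0.1759.
D = 7.755 × (0.6099 − 0.1759) + 3.78 × 0.1759 = 3.366 + 0.6648 = 4.030 mg/L.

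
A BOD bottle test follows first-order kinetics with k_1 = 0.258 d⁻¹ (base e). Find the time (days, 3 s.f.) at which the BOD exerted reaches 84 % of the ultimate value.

t ≈ 7.10 d

y/L₀ = 1 − e^(−k_1 t) = 0.84 ⇒ e^(−k_1 t) = 0.160
t = −ln(0.160) / 0.258 = 1.833 / 0.258 = 7.103 d.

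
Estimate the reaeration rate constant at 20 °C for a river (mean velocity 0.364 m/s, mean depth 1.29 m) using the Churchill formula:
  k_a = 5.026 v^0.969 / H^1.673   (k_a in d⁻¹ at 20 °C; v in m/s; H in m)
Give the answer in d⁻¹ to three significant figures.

k_a ≈ 1.23 d⁻¹

k_a = 5.026 × 0.364^0.969 / 1.29^1.673 = 5.026 × 0.3756 / 1.531 = 1.233 d⁻¹.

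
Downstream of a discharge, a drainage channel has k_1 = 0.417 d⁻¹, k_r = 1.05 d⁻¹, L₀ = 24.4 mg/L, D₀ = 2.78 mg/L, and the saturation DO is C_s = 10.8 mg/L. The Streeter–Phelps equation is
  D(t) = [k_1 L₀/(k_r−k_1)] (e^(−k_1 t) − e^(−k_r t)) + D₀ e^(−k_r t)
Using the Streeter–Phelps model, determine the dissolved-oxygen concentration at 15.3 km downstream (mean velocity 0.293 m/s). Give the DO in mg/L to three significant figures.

DO ≈ 5.35 mg/L

Travel time t = x/v = 15.3 km / (0.293 m/s) = 15300 m / 0.293 m/s = 52220 s = 0.6044 d.
k_1 L₀/(k_r−k_1) = 0.417×24.4/(1.05−0.417) = 10.17/0.6330 = 16.07 mg/L.
e^(−k_1 t) = e^(−0.417×0.6044) = 0.7772; e^(−k_r t) = e^(−1.05×0.6044) = 0.5301.
D = 16.07 × (0.7772 − 0.5301) + 2.78 × 0.5301 = 3.971 + 1.474 = 5.445 mg/L.
DO = C_s − D = 10.8 − 5.445 = 5.355 mg/L.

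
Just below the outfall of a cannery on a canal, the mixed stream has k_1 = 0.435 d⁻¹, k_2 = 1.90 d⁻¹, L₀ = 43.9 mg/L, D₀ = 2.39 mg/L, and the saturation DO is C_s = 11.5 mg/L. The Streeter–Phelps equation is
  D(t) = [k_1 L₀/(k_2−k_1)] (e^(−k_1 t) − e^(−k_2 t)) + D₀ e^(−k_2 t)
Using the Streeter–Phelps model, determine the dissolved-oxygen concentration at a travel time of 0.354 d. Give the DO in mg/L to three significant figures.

DO ≈ 5.76 mg/L

k_1 L₀/(k_2−k_1) = 0.435×43.9/(1.90−0.435) = 19.10/1.465 = 13.04 mg/L.
e^(−k_1 t) = e^(−0.435×0.3540) = 0.8573; e^(−k_2 t) = e^(−1.90×0.3540) = 0.5104.
D = 13.04 × (0.8573 − 0.5104) + 2.39 × 0.5104 = 4.522 + 1.220 = 5.742 mg/L.
DO = C_s − D = 11.5 − 5.742 = 5.758 mg/L.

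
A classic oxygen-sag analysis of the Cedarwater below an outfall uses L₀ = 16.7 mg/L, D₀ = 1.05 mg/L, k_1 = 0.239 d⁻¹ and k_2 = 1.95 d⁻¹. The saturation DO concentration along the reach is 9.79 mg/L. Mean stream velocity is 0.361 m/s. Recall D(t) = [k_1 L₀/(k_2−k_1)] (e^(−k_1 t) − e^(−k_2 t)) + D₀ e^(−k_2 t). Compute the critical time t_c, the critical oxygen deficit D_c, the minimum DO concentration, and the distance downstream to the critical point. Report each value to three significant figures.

t_c ≈ 0.877 d; D_c ≈ 1.66 mg/L; min DO ≈ 8.13 mg/L; x_c ≈ 27.4 km

t_c = [1/(k_2−k_1)] ln[(k_2/k_1)(1 − D₀(k_2−k_1)/(k_1 L₀))]
= [1/(1.95−0.239)] ln[(1.95/0.239)(1 − 1.05×1.711/(0.239×16.7))]
= (1/1.711) ln[8.159 × 0.5499] = 0.5845 × ln(4.486) = 0.5845 × 1.501 = 0.8773 d.
D_c = (k_1/k_2) L₀ e^(−k_1 t_c) = (0.239/1.95) × 16.7 × e^(−0.239×0.8773) = 0.1226 × 16.7 × 0.8108 = 1.660 mg/L.
Minimum DO = C_s − D_c = 9.79 − 1.660 = 8.130 mg/L.
x_c = v t_c = 0.361 m/s × 0.8773 d × 86400 s/d = 27360 m ≈ 27.4 km.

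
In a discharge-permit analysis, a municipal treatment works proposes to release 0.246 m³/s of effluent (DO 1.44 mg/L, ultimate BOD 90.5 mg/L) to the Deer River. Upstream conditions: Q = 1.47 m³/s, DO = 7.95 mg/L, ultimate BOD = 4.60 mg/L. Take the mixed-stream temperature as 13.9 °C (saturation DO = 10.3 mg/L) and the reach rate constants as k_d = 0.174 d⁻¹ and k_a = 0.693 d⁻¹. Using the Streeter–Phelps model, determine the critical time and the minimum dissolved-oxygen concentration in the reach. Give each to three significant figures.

t_c ≈ 0.996 d; minimum DO ≈ 6.73 mg/L

Mixed DO = (1.47×7.95 + 0.246×1.44)/(1.47+0.246) = 12.04/1.716 = 7.017 mg/L.
Mixed L₀ = (1.47×4.60 + 0.246×90.5)/(1.716) = 29.02/1.716 = 16.91 mg/L.
Initial deficit D₀ = C_s − DO₀ = 10.3 − 7.017 = 3.283 mg/L.
t_c = (1/0.5190) ln[(0.693/0.174)(1 − 3.283×0.5190/(0.174×16.91))] = 1.927 × ln(1.677) = 0.9959 d.
D_c = (0.174/0.693) × 16.91 × e^(−0.174×0.9959) = 0.2511 × 16.91 × 0.8409 = 3.571 mg/L.
Minimum DO = 10.3 − 3.571 = 6.729 mg/L.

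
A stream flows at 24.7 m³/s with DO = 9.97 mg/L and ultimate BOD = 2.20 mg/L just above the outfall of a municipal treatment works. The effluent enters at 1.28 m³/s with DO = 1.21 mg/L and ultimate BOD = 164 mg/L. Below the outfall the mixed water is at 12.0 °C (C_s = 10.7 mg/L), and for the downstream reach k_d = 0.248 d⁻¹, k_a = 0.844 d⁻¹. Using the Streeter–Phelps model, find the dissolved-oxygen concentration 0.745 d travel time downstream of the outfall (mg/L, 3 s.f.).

DO ≈ 8.82 mg/L

Mixed DO = (24.7×9.97 + 1.28×1.21)/(24.7+1.28) = 247.8/25.98 = 9.538 mg/L.
Mixed L₀ = (24.7×2.20 + 1.28×164)/(25.98) = 264.3/25.98 = 10.17 mg/L.
Initial deficit D₀ = C_s − DO₀ = 10.7 − 9.538 = 1.162 mg/L.
D(0.745) = [0.248×10.17/(0.844−0.248)](e^(−0.248×0.745) − e^(−0.844×0.745)) + 1.162 e^(−0.844×0.745)
= 4.233 × (0.8313 − 0.5332) + 1.162 × 0.5332 = 1.881 mg/L.
DO = 10.7 − 1.881 = 8.819 mg/L.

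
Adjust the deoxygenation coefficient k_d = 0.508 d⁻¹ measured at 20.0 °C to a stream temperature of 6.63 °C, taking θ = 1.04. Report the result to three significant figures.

k_d ≈ 0.301 d⁻¹

k_d(T₂) = k_d(T₁) · θ^(T₂−T₁) = 0.508 × 1.04^(6.63−20.0)
= 0.508 × 1.04^-13.4 = 0.508 × 0.5919 = 0.3007 d⁻¹.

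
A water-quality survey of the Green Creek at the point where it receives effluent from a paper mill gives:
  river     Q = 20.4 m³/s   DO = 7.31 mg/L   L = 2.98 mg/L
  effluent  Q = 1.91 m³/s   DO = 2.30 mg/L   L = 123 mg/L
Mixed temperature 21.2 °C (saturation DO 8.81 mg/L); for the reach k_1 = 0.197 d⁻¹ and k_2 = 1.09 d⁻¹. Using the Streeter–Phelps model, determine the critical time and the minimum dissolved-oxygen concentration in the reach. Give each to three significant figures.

t_c ≈ 0.709 d; minimum DO ≈ 6.73 mg/L

Mixed DO = (20.4×7.31 + 1.91×2.30)/(20.4+1.91) = 153.5/22.31 = 6.881 mg/L.
Mixed L₀ = (20.4×2.98 + 1.91×123)/(22.31) = 295.7/22.31 = 13.26 mg/L.
Initial deficit D₀ = C_s − DO₀ = 8.81 − 6.881 = 1.929 mg/L.
t_c = (1/0.8930) ln[(1.09/0.197)(1 − 1.929×0.8930/(0.197×13.26))] = 1.120 × ln(1.883) = 0.7088 d.
D_c = (0.197/1.09) × 13.26 × e^(−0.197×0.7088) = 0.1807 × 13.26 × 0.8697 = 2.083 mg/L.
Minimum DO = 8.81 − 2.083 = 6.727 mg/L.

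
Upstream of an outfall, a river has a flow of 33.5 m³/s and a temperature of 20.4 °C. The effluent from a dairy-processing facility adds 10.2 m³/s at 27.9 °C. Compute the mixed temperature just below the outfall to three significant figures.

Flow-weighted mixing: C = (Q_r C_r + Q_w C_w)/(Q_r + Q_w)
= (33.5×20.4 + 10.2×27.9)/(33.5 + 10.2) = 968.0/43.70 = 22.15 °C.

22.2 °C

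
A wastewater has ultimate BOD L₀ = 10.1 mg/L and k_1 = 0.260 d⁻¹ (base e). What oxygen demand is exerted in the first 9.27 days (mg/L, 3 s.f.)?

y ≈ 9.19 mg/L

y_t = L₀(1 − e^(−k_1 t)) = 10.1 × (1 − e^(−0.260×9.27))
= 10.1 × (1 − 0.08980) = 10.1 × 0.9102 = 9.193 mg/L.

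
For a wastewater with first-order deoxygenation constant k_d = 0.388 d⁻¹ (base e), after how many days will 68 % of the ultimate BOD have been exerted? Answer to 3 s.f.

y/L₀ = 1 − e^(−k_d t) = 0.68 ⇒ e^(−k_d t) = 0.320
t = −ln(0.320) / 0.388 = 1.139 / 0.388 = 2.937 d.

t ≈ 2.94 d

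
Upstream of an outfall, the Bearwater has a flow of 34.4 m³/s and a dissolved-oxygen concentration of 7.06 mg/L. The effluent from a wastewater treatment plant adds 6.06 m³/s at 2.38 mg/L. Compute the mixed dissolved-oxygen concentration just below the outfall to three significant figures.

6.36 mg/L

Flow-weighted mixing: C = (Q_r C_r + Q_w C_w)/(Q_r + Q_w)
= (34.4×7.06 + 6.06×2.38)/(34.4 + 6.06) = 257.3/40.46 = 6.359 mg/L.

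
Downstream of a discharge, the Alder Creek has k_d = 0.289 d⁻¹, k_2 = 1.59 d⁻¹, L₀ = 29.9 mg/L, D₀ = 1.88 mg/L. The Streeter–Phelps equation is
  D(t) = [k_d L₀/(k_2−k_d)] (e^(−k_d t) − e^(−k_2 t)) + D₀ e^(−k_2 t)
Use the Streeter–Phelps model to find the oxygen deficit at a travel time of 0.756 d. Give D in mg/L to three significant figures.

k_d L₀/(k_2−k_d) = 0.289×29.9/(1.59−0.289) = 8.641/1.301 = 6.642 mg/L.
e^(−k_d t) = e^(−0.289×0.7560) = 0.8037; e^(−k_2 t) = e^(−1.59×0.7560) = 0.3006.
D = 6.642 × (0.8037 − 0.3006) + 1.88 × 0.3006 = 3.342 + 0.5651 = 3.907 mg/L.

D ≈ 3.91 mg/L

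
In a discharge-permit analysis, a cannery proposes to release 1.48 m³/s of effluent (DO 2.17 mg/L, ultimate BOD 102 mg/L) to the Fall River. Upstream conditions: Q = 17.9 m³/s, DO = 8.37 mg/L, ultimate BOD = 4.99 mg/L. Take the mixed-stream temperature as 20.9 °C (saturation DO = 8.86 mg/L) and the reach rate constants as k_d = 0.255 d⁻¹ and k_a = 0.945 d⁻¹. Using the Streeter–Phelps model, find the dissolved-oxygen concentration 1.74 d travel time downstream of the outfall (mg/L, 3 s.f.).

Mixed DO = (17.9×8.37 + 1.48×2.17)/(17.9+1.48) = 153.0/19.38 = 7.897 mg/L.
Mixed L₀ = (17.9×4.99 + 1.48×102)/(19.38) = 240.3/19.38 = 12.40 mg/L.
Initial deficit D₀ = C_s − DO₀ = 8.86 − 7.897 = 0.9635 mg/L.
D(1.74) = [0.255×12.40/(0.945−0.255)](e^(−0.255×1.74) − e^(−0.945×1.74)) + 0.9635 e^(−0.945×1.74)
= 4.582 × (0.6417 − 0.1931) + 0.9635 × 0.1931 = 2.241 mg/L.
DO = 8.86 − 2.241 = 6.619 mg/L.

DO ≈ 6.62 mg/L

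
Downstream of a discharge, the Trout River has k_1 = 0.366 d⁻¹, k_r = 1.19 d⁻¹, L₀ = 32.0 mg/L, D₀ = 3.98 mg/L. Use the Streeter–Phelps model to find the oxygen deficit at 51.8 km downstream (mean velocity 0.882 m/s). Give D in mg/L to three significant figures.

D ≈ 6.53 mg/L

Travel time t = x/v = 51.8 km / (0.882 m/s) = 51800 m / 0.882 m/s = 58730 s = 0.6797 d.
k_1 L₀/(k_r−k_1) = 0.366×32.0/(1.19−0.366) = 11.71/0.8240 = 14.21 mg/L.
e^(−k_1 t) = e^(−0.366×0.6797) = 0.7797; e^(−k_r t) = e^(−1.19×0.6797) = 0.4453.
D = 14.21 × (0.7797 − 0.4453) + 3.98 × 0.4453 = 4.753 + 1.772 = 6.525 mg/L.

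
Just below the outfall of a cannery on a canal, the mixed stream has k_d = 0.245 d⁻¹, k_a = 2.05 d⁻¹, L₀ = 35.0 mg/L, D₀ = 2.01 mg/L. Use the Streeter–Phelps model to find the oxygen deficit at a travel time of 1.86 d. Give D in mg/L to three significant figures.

k_d L₀/(k_a−k_d) = 0.245×35.0/(2.05−0.245) = 8.575/1.805 = 4.751 mg/L.
e^(−k_d t) = e^(−0.245×1.860) = 0.6340; e^(−k_a t) = e^(−2.05×1.860) = 0.02208.
D = 4.751 × (0.6340 − 0.02208) + 2.01 × 0.02208 = 2.907 + 0.04438 = 2.951 mg/L.

D ≈ 2.95 mg/L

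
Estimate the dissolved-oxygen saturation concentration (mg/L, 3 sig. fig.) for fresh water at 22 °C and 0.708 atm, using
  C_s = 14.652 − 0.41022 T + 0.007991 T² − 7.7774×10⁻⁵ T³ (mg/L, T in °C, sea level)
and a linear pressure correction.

C_s ≈ 6.14 mg/L

At sea level: C_s = 14.652 − 0.41022×22 + 0.007991×22² − 7.7774×10⁻⁵×22³ = 8.667 mg/L.
Pressure correction: C_s' = 8.667 × 0.708 = 6.136 mg/L.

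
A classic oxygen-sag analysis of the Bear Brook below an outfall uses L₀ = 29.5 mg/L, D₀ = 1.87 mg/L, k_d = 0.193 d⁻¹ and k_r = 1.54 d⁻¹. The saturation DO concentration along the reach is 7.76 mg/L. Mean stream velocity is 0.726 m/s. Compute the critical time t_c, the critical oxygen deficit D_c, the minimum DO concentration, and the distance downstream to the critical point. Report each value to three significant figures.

With k_r/k_d = 7.979 and 1 − D₀(k_r−k_d)/(k_d L₀) = 0.5576,
t_c = ln(7.979 × 0.5576) / (1.54 − 0.193) = ln(4.449) / 1.347 = 1.493/1.347 = 1.108 d.
L(t_c) = L₀ e^(−k_d t_c) = 29.5 × 0.8074 = 23.82 mg/L, and at the critical point k_r D_c = k_d L, so D_c = (0.193/1.54) × 23.82 = 2.985 mg/L.
Minimum DO = C_s − D_c = 7.76 − 2.985 = 4.775 mg/L.
x_c = v t_c = 0.726 m/s × 1.108 d × 86400 s/d = 69510 m ≈ 69.5 km.

t_c ≈ 1.11 d; D_c ≈ 2.99 mg/L; min DO ≈ 4.77 mg/L; x_c ≈ 69.5 km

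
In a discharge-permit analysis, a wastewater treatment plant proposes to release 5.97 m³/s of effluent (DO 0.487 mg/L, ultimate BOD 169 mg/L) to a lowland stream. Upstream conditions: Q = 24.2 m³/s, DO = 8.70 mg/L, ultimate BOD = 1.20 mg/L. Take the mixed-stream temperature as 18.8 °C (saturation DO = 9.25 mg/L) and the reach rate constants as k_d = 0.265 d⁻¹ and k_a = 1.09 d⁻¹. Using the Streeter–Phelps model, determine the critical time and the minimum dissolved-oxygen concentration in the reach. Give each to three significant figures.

t_c ≈ 1.45 d; minimum DO ≈ 3.55 mg/L

Mixed DO = (24.2×8.70 + 5.97×0.487)/(24.2+5.97) = 213.4/30.17 = 7.075 mg/L.
Mixed L₀ = (24.2×1.20 + 5.97×169)/(30.17) = 1038/30.17 = 34.40 mg/L.
Initial deficit D₀ = C_s − DO₀ = 9.25 − 7.075 = 2.175 mg/L.
t_c = (1/0.8250) ln[(1.09/0.265)(1 − 2.175×0.8250/(0.265×34.40))] = 1.212 × ln(3.304) = 1.449 d.
D_c = (0.265/1.09) × 34.40 × e^(−0.265×1.449) = 0.2431 × 34.40 × 0.6812 = 5.698 mg/L.
Minimum DO = 9.25 − 5.698 = 3.552 mg/L.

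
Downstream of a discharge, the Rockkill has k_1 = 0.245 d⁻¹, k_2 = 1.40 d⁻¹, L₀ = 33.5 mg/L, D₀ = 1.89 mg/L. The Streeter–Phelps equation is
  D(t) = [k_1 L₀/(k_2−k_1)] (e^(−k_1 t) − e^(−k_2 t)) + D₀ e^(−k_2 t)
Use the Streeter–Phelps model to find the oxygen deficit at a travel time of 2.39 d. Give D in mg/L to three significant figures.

k_1 L₀/(k_2−k_1) = 0.245×33.5/(1.40−0.245) = 8.207/1.155 = 7.106 mg/L.
e^(−k_1 t) = e^(−0.245×2.390) = 0.5568; e^(−k_2 t) = e^(−1.40×2.390) = 0.03522.
D = 7.106 × (0.5568 − 0.03522) + 1.89 × 0.03522 = 3.706 + 0.06658 = 3.773 mg/L.

D ≈ 3.77 mg/L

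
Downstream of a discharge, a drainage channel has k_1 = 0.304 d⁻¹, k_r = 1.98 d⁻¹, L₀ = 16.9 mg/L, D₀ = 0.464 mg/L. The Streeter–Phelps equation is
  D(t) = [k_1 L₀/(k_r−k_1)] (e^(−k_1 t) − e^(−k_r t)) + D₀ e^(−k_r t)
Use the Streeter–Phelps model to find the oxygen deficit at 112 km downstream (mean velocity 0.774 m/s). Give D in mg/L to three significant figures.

Travel time t = x/v = 112 km / (0.774 m/s) = 112000 m / 0.774 m/s = 144700 s = 1.675 d.
k_1 L₀/(k_r−k_1) = 0.304×16.9/(1.98−0.304) = 5.138/1.676 = 3.065 mg/L.
e^(−k_1 t) = e^(−0.304×1.675) = 0.6010; e^(−k_r t) = e^(−1.98×1.675) = 0.03629.
D = 3.065 × (0.6010 − 0.03629) + 0.464 × 0.03629 = 1.731 + 0.01684 = 1.748 mg/L.

D ≈ 1.75 mg/L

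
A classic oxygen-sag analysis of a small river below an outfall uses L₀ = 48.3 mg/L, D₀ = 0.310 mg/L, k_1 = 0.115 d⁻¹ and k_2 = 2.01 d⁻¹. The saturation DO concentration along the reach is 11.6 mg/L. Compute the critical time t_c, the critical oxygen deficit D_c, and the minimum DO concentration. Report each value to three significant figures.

t_c ≈ 1.45 d; D_c ≈ 2.34 mg/L; min DO ≈ 9.26 mg/L

With k_2/k_1 = 17.48 and 1 − D₀(k_2−k_1)/(k_1 L₀) = 0.8942,
t_c = ln(17.48 × 0.8942) / (2.01 − 0.115) = ln(15.63) / 1.895 = 2.749/1.895 = 1.451 d.
L(t_c) = L₀ e^(−k_1 t_c) = 48.3 × 0.8463 = 40.88 mg/L, and at the critical point k_2 D_c = k_1 L, so D_c = (0.115/2.01) × 40.88 = 2.339 mg/L.
Minimum DO = C_s − D_c = 11.6 − 2.339 = 9.261 mg/L.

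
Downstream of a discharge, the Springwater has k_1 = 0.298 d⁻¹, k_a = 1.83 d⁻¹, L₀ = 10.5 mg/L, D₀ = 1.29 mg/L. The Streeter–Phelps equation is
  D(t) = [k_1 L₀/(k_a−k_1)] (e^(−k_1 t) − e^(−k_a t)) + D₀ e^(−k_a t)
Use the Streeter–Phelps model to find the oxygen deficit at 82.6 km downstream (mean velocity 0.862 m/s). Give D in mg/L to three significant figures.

Travel time t = x/v = 82.6 km / (0.862 m/s) = 82600 m / 0.862 m/s = 95820 s = 1.109 d.
k_1 L₀/(k_a−k_1) = 0.298×10.5/(1.83−0.298) = 3.129/1.532 = 2.042 mg/L.
e^(−k_1 t) = e^(−0.298×1.109) = 0.7186; e^(−k_a t) = e^(−1.83×1.109) = 0.1314.
D = 2.042 × (0.7186 − 0.1314) + 1.29 × 0.1314 = 1.199 + 0.1695 = 1.369 mg/L.

D ≈ 1.37 mg/L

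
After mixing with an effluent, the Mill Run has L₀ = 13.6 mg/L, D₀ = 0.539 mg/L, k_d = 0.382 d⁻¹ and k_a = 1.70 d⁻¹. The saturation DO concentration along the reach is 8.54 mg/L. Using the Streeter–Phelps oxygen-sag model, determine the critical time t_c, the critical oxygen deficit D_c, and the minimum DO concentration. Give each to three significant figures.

t_c ≈ 1.02 d; D_c ≈ 2.07 mg/L; min DO ≈ 6.47 mg/L

t_c = [1/(k_a−k_d)] ln[(k_a/k_d)(1 − D₀(k_a−k_d)/(k_d L₀))]
= [1/(1.70−0.382)] ln[(1.70/0.382)(1 − 0.539×1.318/(0.382×13.6))]
= (1/1.318) ln[4.450 × 0.8633] = 0.7587 × ln(3.842) = 0.7587 × 1.346 = 1.021 d.
D_c = (k_d/k_a) L₀ e^(−k_d t_c) = (0.382/1.70) × 13.6 × e^(−0.382×1.021) = 0.2247 × 13.6 × 0.6770 = 2.069 mg/L.
Minimum DO = C_s − D_c = 8.54 − 2.069 = 6.471 mg/L.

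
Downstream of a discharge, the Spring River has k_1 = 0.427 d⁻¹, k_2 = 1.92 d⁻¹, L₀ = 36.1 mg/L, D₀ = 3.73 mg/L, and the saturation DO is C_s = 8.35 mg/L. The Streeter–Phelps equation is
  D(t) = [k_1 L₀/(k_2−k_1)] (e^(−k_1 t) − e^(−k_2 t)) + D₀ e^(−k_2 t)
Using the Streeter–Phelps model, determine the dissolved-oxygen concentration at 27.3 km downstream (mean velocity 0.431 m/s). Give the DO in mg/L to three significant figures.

DO ≈ 2.41 mg/L

Travel time t = x/v = 27.3 km / (0.431 m/s) = 27300 m / 0.431 m/s = 63340 s = 0.7331 d.
k_1 L₀/(k_2−k_1) = 0.427×36.1/(1.92−0.427) = 15.41/1.493 = 10.32 mg/L.
e^(−k_1 t) = e^(−0.427×0.7331) = 0.7312; e^(−k_2 t) = e^(−1.92×0.7331) = 0.2447.
D = 10.32 × (0.7312 − 0.2447) + 3.73 × 0.2447 = 5.023 + 0.9129 = 5.936 mg/L.
DO = C_s − D = 8.35 − 5.936 = 2.414 mg/L.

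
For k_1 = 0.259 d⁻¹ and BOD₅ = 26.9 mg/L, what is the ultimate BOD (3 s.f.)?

BOD₅ = L₀(1 − e^(−5k_1)) ⇒ L₀ = BOD₅ / (1 − e^(−5×0.259))
= 26.9 / (1 − 0.2739) = 26.9 / 0.7261 = 37.05 mg/L.

L₀ ≈ 37.0 mg/L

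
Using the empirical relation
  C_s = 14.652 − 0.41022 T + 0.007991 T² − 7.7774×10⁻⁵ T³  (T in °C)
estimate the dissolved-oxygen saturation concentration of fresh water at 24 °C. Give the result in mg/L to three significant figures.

C_s = 14.652 − 0.41022×24 + 0.007991×24² − 7.7774×10⁻⁵×24³ = 8.334 mg/L.

C_s ≈ 8.33 mg/L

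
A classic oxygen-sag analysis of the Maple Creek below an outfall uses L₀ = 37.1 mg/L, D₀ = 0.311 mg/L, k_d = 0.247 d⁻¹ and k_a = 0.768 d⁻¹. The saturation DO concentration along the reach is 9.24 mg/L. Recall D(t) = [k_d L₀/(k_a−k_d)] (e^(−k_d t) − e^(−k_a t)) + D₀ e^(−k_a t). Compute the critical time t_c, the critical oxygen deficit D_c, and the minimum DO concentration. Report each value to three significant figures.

t_c = [1/(k_a−k_d)] ln[(k_a/k_d)(1 − D₀(k_a−k_d)/(k_d L₀))]
= [1/(0.768−0.247)] ln[(0.768/0.247)(1 − 0.311×0.5210/(0.247×37.1))]
= (1/0.5210) ln[3.109 × 0.9823] = 1.919 × ln(3.054) = 1.919 × 1.117 = 2.143 d.
D_c = (k_d/k_a) L₀ e^(−k_d t_c) = (0.247/0.768) × 37.1 × e^(−0.247×2.143) = 0.3216 × 37.1 × 0.5890 = 7.028 mg/L.
Minimum DO = C_s − D_c = 9.24 − 7.028 = 2.212 mg/L.

t_c ≈ 2.14 d; D_c ≈ 7.03 mg/L; min DO ≈ 2.21 mg/L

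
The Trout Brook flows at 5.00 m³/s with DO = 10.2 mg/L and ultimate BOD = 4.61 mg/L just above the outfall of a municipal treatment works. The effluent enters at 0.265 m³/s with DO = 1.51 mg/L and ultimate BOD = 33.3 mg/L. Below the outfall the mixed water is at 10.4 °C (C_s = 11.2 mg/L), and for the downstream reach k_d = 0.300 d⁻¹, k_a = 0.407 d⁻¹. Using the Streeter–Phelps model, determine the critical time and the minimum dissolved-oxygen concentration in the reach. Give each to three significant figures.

t_c ≈ 2.02 d; minimum DO ≈ 8.77 mg/L

Mixed DO = (5.00×10.2 + 0.265×1.51)/(5.00+0.265) = 51.40/5.265 = 9.763 mg/L.
Mixed L₀ = (5.00×4.61 + 0.265×33.3)/(5.265) = 31.87/5.265 = 6.054 mg/L.
Initial deficit D₀ = C_s − DO₀ = 11.2 − 9.763 = 1.437 mg/L.
t_c = (1/0.1070) ln[(0.407/0.300)(1 − 1.437×0.1070/(0.300×6.054))] = 9.346 × ln(1.242) = 2.024 d.
D_c = (0.300/0.407) × 6.054 × e^(−0.300×2.024) = 0.7371 × 6.054 × 0.5449 = 2.432 mg/L.
Minimum DO = 11.2 − 2.432 = 8.768 mg/L.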